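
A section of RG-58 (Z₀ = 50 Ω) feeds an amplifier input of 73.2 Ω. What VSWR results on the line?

Γ = (73.2 − 50)/(73.2 + 50) = 0.188
VSWR = (1 + 0.188)/(1 − 0.188)

VSWR ≈ 1.46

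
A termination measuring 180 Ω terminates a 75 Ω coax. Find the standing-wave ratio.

VSWR ≈ 2.4

For a purely resistive load, VSWR = R_L/Z_0 or Z_0/R_L (whichever > 1) = 180/75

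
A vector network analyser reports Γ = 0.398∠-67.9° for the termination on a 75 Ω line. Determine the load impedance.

Z_L = Z_0·(1 + Γ)/(1 − Γ) = 75·(1.15 − j0.369)/(0.85 + j0.369)

Z_L ≈ 73.5 − j64.4 Ω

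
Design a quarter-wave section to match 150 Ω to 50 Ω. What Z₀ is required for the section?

Z_qwt = √(Z_0·R_L) = √(50 × 150) = √7500

Z_qwt ≈ 86.6 Ω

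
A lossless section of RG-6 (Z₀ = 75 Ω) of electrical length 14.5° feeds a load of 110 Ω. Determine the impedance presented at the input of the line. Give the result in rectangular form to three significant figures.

Z_in ≈ 103 − j19.5 Ω

tan(βl) = tan(14.5°) = 0.259
Z_in = Z_0·(Z_L + jZ_0·tanβl)/(Z_0 + jZ_L·tanβl)
     = 75·(110 + j19.4)/(75 + j28.4)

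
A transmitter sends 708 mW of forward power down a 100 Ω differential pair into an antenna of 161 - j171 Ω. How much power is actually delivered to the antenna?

P_delivered ≈ 468 mW

|Γ| = |(61 − j171)/(261 − j171)| = 0.582
|Γ|² = 0.339
P_refl = |Γ|²·P_inc = 240 mW, P_del = (1 − |Γ|²)·P_inc = 468 mW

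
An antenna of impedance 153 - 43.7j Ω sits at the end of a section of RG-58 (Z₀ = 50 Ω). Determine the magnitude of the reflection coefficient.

|Γ| ≈ 0.539

Γ = (Z_L − Z_0)/(Z_L + Z_0) = (103 − j43.7)/(203 − j43.7)
|Γ| = 112/208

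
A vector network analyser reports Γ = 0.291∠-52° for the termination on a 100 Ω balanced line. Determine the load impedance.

Z_L ≈ 126 − j63.1 Ω

Z_L = Z_0·(1 + Γ)/(1 − Γ) = 100·(1.18 − j0.229)/(0.821 + j0.229)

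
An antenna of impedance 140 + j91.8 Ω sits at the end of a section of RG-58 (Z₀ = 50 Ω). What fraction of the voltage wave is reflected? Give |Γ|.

|Γ| ≈ 0.609

Γ = (Z_L − Z_0)/(Z_L + Z_0) = (90 + j91.8)/(190 + j91.8)
|Γ| = 129/211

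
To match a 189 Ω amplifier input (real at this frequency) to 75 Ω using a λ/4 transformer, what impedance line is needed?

Z_qwt ≈ 119 Ω

Z_qwt = √(Z_0·R_L) = √(75 × 189) = √14180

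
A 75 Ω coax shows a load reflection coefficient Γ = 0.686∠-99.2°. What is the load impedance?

Z_L = Z_0·(1 + Γ)/(1 − Γ) = 75·(0.89 − j0.677)/(1.11 + j0.677)

Z_L ≈ 23.5 − j60.1 Ω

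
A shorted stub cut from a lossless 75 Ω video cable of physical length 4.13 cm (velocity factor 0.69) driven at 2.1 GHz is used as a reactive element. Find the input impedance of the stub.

Z_in ≈ −j41.9 Ω

λ = v/f = 0.69·c / 2.1 GHz = 0.0986 m
βl = 2π·l/λ = 2π × 0.419 = 151°
tan(βl) = -0.558
For a shorted stub, Z_in = jZ_0·tan(βl)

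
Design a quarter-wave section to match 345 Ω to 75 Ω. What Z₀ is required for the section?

Z_qwt ≈ 161 Ω

Z_qwt = √(Z_0·R_L) = √(75 × 345) = √25880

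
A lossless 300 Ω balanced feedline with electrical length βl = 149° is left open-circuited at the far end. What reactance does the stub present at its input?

tan(βl) = -0.601
For an open-circuited stub, Z_in = −jZ_0·cot(βl) = −jZ_0/tan(βl)

X_in ≈ 499 Ω (inductive)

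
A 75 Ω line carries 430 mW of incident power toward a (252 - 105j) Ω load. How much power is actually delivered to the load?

|Γ| = |(177 − j105)/(327 − j105)| = 0.599
|Γ|² = 0.359
P_refl = |Γ|²·P_inc = 154 mW, P_del = (1 − |Γ|²)·P_inc = 276 mW

P_delivered ≈ 276 mW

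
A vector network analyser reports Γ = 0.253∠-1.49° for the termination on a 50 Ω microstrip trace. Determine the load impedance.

Z_L = Z_0·(1 + Γ)/(1 − Γ) = 50·(1.25 − j0.00658)/(0.747 + j0.00658)

Z_L ≈ 83.8 − j1.18 Ω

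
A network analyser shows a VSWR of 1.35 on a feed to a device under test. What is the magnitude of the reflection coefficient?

|Γ| ≈ 0.149

|Γ| = (S − 1)/(S + 1) = (1.35 − 1)/(1.35 + 1) = 0.35/2.35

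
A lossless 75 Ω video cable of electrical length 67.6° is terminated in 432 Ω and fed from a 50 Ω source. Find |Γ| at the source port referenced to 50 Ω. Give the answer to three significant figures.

|Γ| ≈ 0.64

tan(βl) = 2.43
Z_in = Z_0·(Z_L + jZ_0·tanβl)/(Z_0 + jZ_L·tanβl) = 15.2 − j29.8 Ω
Γ_s = (Z_in − Z_s)/(Z_in + Z_s) = (-34.8 − j29.8)/(65.2 − j29.8), |Γ_s| = 0.64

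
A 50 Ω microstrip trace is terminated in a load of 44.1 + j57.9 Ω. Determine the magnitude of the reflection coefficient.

|Γ| ≈ 0.527

Γ = (Z_L − Z_0)/(Z_L + Z_0) = (-5.9 + j57.9)/(94.1 + j57.9)
|Γ| = 58.2/110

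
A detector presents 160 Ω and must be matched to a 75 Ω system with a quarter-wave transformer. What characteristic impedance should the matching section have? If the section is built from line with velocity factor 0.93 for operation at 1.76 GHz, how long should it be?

Z_qwt ≈ 110 Ω; length ≈ 3.96 cm

Z_qwt = √(Z_0·R_L) = √(75 × 160) = √12000
λ = 0.93·c/f = 0.159 m, so l = λ/4 = 0.0396 m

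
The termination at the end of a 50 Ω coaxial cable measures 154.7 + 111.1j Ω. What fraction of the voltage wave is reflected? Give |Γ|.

Γ = (Z_L − Z_0)/(Z_L + Z_0) = (104.7 + j111.1)/(204.7 + j111.1)
|Γ| = 153/233

|Γ| ≈ 0.655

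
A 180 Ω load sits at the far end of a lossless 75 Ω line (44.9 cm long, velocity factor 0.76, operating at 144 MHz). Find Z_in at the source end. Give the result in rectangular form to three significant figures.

Z_in ≈ 32.4 + j13.2 Ω

λ = v/f = 0.76·c / 144 MHz = 1.58 m
βl = 2π·l/λ = 2π × 0.284 = 102°
tan(βl) = tan(102°) = -4.67
Z_in = Z_0·(Z_L + jZ_0·tanβl)/(Z_0 + jZ_L·tanβl)
     = 75·(180 − j350)/(75 − j840)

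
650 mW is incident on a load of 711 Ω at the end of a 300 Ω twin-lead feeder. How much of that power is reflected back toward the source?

Γ = (711 − 300)/(711 + 300) = 0.407
|Γ|² = 0.165
P_refl = |Γ|²·P_inc = 107 mW, P_del = (1 − |Γ|²)·P_inc = 543 mW

P_reflected ≈ 107 mW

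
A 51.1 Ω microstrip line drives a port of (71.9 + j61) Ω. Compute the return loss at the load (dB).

RL ≈ 6.57 dB

Γ = (20.8 + j61)/(123 + j61), |Γ| = 0.469
RL = −20·log₁₀|Γ| = −20·log₁₀(0.469)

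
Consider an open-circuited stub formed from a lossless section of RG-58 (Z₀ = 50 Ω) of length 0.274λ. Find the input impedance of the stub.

βl = 2π × 0.274 = 98.6°
tan(βl) = -6.58
For an open-circuited stub, Z_in = −jZ_0·cot(βl) = −jZ_0/tan(βl)

Z_in ≈ +j7.6 Ω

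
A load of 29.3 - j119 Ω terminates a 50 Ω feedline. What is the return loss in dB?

Γ = (-20.7 − j119)/(79.3 − j119), |Γ| = 0.845
RL = −20·log₁₀|Γ| = −20·log₁₀(0.845)

RL ≈ 1.47 dB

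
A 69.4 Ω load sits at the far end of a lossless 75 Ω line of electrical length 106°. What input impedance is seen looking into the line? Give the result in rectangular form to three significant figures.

tan(βl) = tan(106°) = -3.49
Z_in = Z_0·(Z_L + jZ_0·tanβl)/(Z_0 + jZ_L·tanβl)
     = 75·(69.4 − j262)/(75 − j242)

Z_in ≈ 80 − j3.29 Ω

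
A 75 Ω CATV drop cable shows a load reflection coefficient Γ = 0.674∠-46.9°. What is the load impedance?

Z_L ≈ 76.8 − j138 Ω

Z_L = Z_0·(1 + Γ)/(1 − Γ) = 75·(1.46 − j0.492)/(0.539 + j0.492)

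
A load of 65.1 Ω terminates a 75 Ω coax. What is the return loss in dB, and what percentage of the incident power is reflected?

RL ≈ 23 dB; 0.499% of incident power reflected

Γ = (65.1 − 75)/(65.1 + 75) = -0.0707
RL = −20·log₁₀(0.0707) = 23 dB
P_refl/P_inc = |Γ|² = 0.00499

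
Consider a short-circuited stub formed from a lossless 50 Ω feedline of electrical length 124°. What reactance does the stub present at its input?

tan(βl) = -1.48
For a short-circuited stub, Z_in = jZ_0·tan(βl)

X_in ≈ -74.1 Ω (capacitive)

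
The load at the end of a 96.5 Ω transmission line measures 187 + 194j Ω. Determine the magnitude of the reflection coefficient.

Γ = (Z_L − Z_0)/(Z_L + Z_0) = (90.5 + j194)/(283.5 + j194)
|Γ| = 214/344

|Γ| ≈ 0.623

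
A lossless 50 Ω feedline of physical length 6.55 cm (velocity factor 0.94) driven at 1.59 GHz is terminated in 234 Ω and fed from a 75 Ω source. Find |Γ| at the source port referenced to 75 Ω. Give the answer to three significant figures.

λ = v/f = 0.94·c / 1.59 GHz = 0.177 m
βl = 2π·l/λ = 2π × 0.369 = 133°
tan(βl) = -1.07
Z_in = Z_0·(Z_L + jZ_0·tanβl)/(Z_0 + jZ_L·tanβl) = 19.2 + j42.7 Ω
Γ_s = (Z_in − Z_s)/(Z_in + Z_s) = (-55.8 + j42.7)/(94.2 + j42.7), |Γ_s| = 0.68

|Γ| ≈ 0.68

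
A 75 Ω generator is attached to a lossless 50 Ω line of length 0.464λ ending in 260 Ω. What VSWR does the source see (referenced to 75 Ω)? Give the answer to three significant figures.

βl = 2π × 0.464 = 167°
tan(βl) = -0.23
Z_in = Z_0·(Z_L + jZ_0·tanβl)/(Z_0 + jZ_L·tanβl) = 113 + j123 Ω
Γ_s = (Z_in − Z_s)/(Z_in + Z_s) = (37.6 + j123)/(188 + j123), |Γ_s| = 0.574
VSWR = (1 + |Γ_s|)/(1 − |Γ_s|)

VSWR ≈ 3.69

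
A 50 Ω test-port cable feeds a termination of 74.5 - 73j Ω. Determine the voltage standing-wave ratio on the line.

VSWR ≈ 3.29

Γ = (Z_L − Z_0)/(Z_L + Z_0) = (24.5 − j73)/(124.5 − j73)
|Γ| = 77/144 = 0.534
VSWR = (1 + |Γ|)/(1 − |Γ|) = 1.53/0.466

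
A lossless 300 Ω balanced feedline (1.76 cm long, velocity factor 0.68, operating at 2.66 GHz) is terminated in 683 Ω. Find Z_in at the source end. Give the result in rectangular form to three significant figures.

Z_in ≈ 134 − j31.3 Ω

λ = v/f = 0.68·c / 2.66 GHz = 0.0767 m
βl = 2π·l/λ = 2π × 0.229 = 82.6°
tan(βl) = tan(82.6°) = 7.72
Z_in = Z_0·(Z_L + jZ_0·tanβl)/(Z_0 + jZ_L·tanβl)
     = 300·(683 + j2320)/(300 + j5270)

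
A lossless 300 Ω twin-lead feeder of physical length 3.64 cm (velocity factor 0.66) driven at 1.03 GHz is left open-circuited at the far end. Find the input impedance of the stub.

Z_in ≈ −j120 Ω

λ = v/f = 0.66·c / 1.03 GHz = 0.192 m
βl = 2π·l/λ = 2π × 0.189 = 68.2°
tan(βl) = 2.5
For an open-circuited stub, Z_in = −jZ_0·cot(βl) = −jZ_0/tan(βl)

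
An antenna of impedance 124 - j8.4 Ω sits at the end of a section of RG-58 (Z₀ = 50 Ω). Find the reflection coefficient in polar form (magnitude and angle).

Γ = (Z_L − Z_0)/(Z_L + Z_0) = (74 − j8.4)/(174 − j8.4)
|Γ| = 74.5/174 = 0.428

Γ ≈ 0.428 ∠ -3.71°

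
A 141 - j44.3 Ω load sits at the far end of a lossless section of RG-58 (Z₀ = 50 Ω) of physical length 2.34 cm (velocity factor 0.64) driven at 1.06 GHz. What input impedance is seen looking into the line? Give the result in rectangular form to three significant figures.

Z_in ≈ 23.7 − j32 Ω

λ = v/f = 0.64·c / 1.06 GHz = 0.181 m
βl = 2π·l/λ = 2π × 0.129 = 46.5°
tan(βl) = tan(46.5°) = 1.05
Z_in = Z_0·(Z_L + jZ_0·tanβl)/(Z_0 + jZ_L·tanβl)
     = 50·(141 + j8.4)/(96.7 + j149)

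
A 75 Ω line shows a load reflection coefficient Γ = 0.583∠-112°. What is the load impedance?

Z_L ≈ 27.9 − j45.6 Ω

Z_L = Z_0·(1 + Γ)/(1 − Γ) = 75·(0.782 − j0.541)/(1.22 + j0.541)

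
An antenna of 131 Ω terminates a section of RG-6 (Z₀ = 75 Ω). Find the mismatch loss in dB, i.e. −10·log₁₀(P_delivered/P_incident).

mismatch loss ≈ 0.333 dB

Γ = (131 − 75)/(131 + 75) = 0.272
|Γ|² = 0.0739, so P_del/P_inc = 1 − |Γ|² = 0.926
ML = −10·log₁₀(1 − |Γ|²)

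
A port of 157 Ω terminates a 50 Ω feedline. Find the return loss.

RL ≈ 5.73 dB

Γ = (157 − 50)/(157 + 50) = 0.517
RL = −20·log₁₀|Γ| = −20·log₁₀(0.517)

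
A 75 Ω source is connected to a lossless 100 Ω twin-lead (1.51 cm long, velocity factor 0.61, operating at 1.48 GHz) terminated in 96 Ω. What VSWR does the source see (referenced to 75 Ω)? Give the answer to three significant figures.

VSWR ≈ 1.34

λ = v/f = 0.61·c / 1.48 GHz = 0.124 m
βl = 2π·l/λ = 2π × 0.122 = 44°
tan(βl) = 0.964
Z_in = Z_0·(Z_L + jZ_0·tanβl)/(Z_0 + jZ_L·tanβl) = 99.8 + j4.07 Ω
Γ_s = (Z_in − Z_s)/(Z_in + Z_s) = (24.8 + j4.07)/(175 + j4.07), |Γ_s| = 0.144
VSWR = (1 + |Γ_s|)/(1 − |Γ_s|)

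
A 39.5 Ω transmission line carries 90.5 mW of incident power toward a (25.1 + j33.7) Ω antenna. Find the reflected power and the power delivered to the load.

|Γ| = |(-14.4 + j33.7)/(64.6 + j33.7)| = 0.503
|Γ|² = 0.253
P_refl = |Γ|²·P_inc = 22.9 mW, P_del = (1 − |Γ|²)·P_inc = 67.6 mW

P_reflected ≈ 22.9 mW; P_delivered ≈ 67.6 mW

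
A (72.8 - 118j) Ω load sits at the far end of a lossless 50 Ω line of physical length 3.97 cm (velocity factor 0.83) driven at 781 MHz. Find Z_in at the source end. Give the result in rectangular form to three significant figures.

λ = v/f = 0.83·c / 781 MHz = 0.319 m
βl = 2π·l/λ = 2π × 0.125 = 44.8°
tan(βl) = tan(44.8°) = 0.994
Z_in = Z_0·(Z_L + jZ_0·tanβl)/(Z_0 + jZ_L·tanβl)
     = 50·(72.8 − j68.3)/(167 + j72.4)

Z_in ≈ 10.9 − j25.1 Ω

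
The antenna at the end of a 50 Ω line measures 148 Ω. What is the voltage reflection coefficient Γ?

Γ = 0.495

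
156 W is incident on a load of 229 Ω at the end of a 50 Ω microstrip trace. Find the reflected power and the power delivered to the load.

P_reflected ≈ 64.2 W; P_delivered ≈ 91.8 W

Γ = (229 − 50)/(229 + 50) = 0.642
|Γ|² = 0.412
P_refl = |Γ|²·P_inc = 64.2 W, P_del = (1 − |Γ|²)·P_inc = 91.8 W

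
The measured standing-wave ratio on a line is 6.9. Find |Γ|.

|Γ| = (S − 1)/(S + 1) = (6.9 − 1)/(6.9 + 1) = 5.9/7.9

|Γ| ≈ 0.747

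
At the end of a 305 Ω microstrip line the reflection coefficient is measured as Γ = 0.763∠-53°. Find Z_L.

Z_L = Z_0·(1 + Γ)/(1 − Γ) = 305·(1.46 − j0.609)/(0.541 + j0.609)

Z_L ≈ 192 − j560 Ω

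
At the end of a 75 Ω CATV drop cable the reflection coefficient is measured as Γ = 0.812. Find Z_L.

Z_L = Z_0·(1 + Γ)/(1 − Γ) = 75·(1.81)/(0.188)

Z_L ≈ 723 Ω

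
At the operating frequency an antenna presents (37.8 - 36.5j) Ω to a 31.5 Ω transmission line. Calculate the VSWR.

Γ = (Z_L − Z_0)/(Z_L + Z_0) = (6.3 − j36.5)/(69.3 − j36.5)
|Γ| = 37/78.3 = 0.473
VSWR = (1 + |Γ|)/(1 − |Γ|) = 1.47/0.527

VSWR ≈ 2.79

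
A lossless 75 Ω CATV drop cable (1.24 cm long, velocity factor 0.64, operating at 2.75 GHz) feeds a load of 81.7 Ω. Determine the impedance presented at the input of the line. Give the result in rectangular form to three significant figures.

λ = v/f = 0.64·c / 2.75 GHz = 0.0698 m
βl = 2π·l/λ = 2π × 0.178 = 63.9°
tan(βl) = tan(63.9°) = 2.04
Z_in = Z_0·(Z_L + jZ_0·tanβl)/(Z_0 + jZ_L·tanβl)
     = 75·(81.7 + j153)/(75 + j167)

Z_in ≈ 71 − j4.8 Ω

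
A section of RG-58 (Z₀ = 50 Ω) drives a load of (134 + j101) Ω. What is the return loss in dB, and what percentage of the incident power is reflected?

Γ = (84 + j101)/(184 + j101), |Γ| = 0.626
RL = −20·log₁₀(0.626) = 4.07 dB
P_refl/P_inc = |Γ|² = 0.392

RL ≈ 4.07 dB; 39.2% of incident power reflected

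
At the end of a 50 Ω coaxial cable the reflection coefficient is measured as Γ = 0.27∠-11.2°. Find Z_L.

Z_L ≈ 85.3 − j9.65 Ω

Z_L = Z_0·(1 + Γ)/(1 − Γ) = 50·(1.26 − j0.0524)/(0.735 + j0.0524)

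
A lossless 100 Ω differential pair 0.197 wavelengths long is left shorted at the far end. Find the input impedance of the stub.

Z_in ≈ +j289 Ω

βl = 2π × 0.197 = 70.9°
tan(βl) = 2.89
For a shorted stub, Z_in = jZ_0·tan(βl)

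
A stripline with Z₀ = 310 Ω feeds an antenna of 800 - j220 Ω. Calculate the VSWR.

Γ = (Z_L − Z_0)/(Z_L + Z_0) = (490 − j220)/(1110 − j220)
|Γ| = 537/1130 = 0.475
VSWR = (1 + |Γ|)/(1 − |Γ|) = 1.47/0.525

VSWR ≈ 2.81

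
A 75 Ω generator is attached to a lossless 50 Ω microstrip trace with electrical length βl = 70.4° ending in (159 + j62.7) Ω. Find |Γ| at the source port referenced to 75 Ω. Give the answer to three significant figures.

|Γ| ≈ 0.667

tan(βl) = 2.81
Z_in = Z_0·(Z_L + jZ_0·tanβl)/(Z_0 + jZ_L·tanβl) = 16.4 − j22.4 Ω
Γ_s = (Z_in − Z_s)/(Z_in + Z_s) = (-58.6 − j22.4)/(91.4 − j22.4), |Γ_s| = 0.667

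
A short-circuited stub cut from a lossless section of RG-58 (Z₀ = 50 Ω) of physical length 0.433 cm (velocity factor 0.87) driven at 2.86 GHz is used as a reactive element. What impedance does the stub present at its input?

Z_in ≈ +j15.4 Ω

λ = v/f = 0.87·c / 2.86 GHz = 0.0913 m
βl = 2π·l/λ = 2π × 0.0474 = 17.1°
tan(βl) = 0.307
For a short-circuited stub, Z_in = jZ_0·tan(βl)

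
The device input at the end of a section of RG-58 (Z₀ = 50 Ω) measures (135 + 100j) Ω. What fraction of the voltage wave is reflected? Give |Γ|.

|Γ| ≈ 0.624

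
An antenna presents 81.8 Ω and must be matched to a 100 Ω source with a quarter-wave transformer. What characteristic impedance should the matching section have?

Z_qwt ≈ 90.4 Ω

Z_qwt = √(Z_0·R_L) = √(100 × 81.8) = √8180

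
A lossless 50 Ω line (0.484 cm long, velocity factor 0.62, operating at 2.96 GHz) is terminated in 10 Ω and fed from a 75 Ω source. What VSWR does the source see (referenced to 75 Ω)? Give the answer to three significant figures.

VSWR ≈ 6.62

λ = v/f = 0.62·c / 2.96 GHz = 0.0628 m
βl = 2π·l/λ = 2π × 0.077 = 27.7°
tan(βl) = 0.526
Z_in = Z_0·(Z_L + jZ_0·tanβl)/(Z_0 + jZ_L·tanβl) = 12.6 + j25 Ω
Γ_s = (Z_in − Z_s)/(Z_in + Z_s) = (-62.4 + j25)/(87.6 + j25), |Γ_s| = 0.737
VSWR = (1 + |Γ_s|)/(1 − |Γ_s|)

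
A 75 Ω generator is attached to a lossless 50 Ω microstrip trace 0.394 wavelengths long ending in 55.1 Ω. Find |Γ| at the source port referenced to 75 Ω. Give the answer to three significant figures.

|Γ| ≈ 0.195

βl = 2π × 0.394 = 142°
tan(βl) = -0.786
Z_in = Z_0·(Z_L + jZ_0·tanβl)/(Z_0 + jZ_L·tanβl) = 50.9 + j4.81 Ω
Γ_s = (Z_in − Z_s)/(Z_in + Z_s) = (-24.1 + j4.81)/(126 + j4.81), |Γ_s| = 0.195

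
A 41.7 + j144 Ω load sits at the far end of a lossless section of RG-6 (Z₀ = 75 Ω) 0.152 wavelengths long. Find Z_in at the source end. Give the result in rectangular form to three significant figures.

Z_in ≈ 35.2 − j130 Ω

βl = 2π × 0.152 = 54.7°
tan(βl) = tan(54.7°) = 1.41
Z_in = Z_0·(Z_L + jZ_0·tanβl)/(Z_0 + jZ_L·tanβl)
     = 75·(41.7 + j250)/(-129 + j58.9)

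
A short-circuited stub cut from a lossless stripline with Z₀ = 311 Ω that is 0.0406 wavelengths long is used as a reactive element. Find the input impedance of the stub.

βl = 2π × 0.0406 = 14.6°
tan(βl) = 0.261
For a short-circuited stub, Z_in = jZ_0·tan(βl)

Z_in ≈ +j81.1 Ω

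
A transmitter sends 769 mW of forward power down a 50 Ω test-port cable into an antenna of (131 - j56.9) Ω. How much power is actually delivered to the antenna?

|Γ| = |(81 − j56.9)/(181 − j56.9)| = 0.522
|Γ|² = 0.272
P_refl = |Γ|²·P_inc = 209 mW, P_del = (1 − |Γ|²)·P_inc = 560 mW

P_delivered ≈ 560 mW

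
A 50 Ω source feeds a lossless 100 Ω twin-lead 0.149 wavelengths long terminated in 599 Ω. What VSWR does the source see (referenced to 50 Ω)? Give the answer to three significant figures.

VSWR ≈ 6.24

βl = 2π × 0.149 = 53.6°
tan(βl) = 1.36
Z_in = Z_0·(Z_L + jZ_0·tanβl)/(Z_0 + jZ_L·tanβl) = 25.4 − j70.5 Ω
Γ_s = (Z_in − Z_s)/(Z_in + Z_s) = (-24.6 − j70.5)/(75.4 − j70.5), |Γ_s| = 0.724
VSWR = (1 + |Γ_s|)/(1 − |Γ_s|)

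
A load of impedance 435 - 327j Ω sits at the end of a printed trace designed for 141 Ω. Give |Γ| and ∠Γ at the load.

Γ ≈ 0.664 ∠ -18.5°

Γ = (Z_L − Z_0)/(Z_L + Z_0) = (294 − j327)/(576 − j327)
|Γ| = 440/662 = 0.664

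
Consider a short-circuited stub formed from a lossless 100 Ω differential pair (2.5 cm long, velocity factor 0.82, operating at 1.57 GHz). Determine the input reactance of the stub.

λ = v/f = 0.82·c / 1.57 GHz = 0.157 m
βl = 2π·l/λ = 2π × 0.16 = 57.4°
tan(βl) = 1.57
For a short-circuited stub, Z_in = jZ_0·tan(βl)

X_in ≈ 157 Ω (inductive)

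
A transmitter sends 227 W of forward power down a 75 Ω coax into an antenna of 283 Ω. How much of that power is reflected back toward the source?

P_reflected ≈ 76.6 W

Γ = (283 − 75)/(283 + 75) = 0.581
|Γ|² = 0.338
P_refl = |Γ|²·P_inc = 76.6 W, P_del = (1 − |Γ|²)·P_inc = 150 W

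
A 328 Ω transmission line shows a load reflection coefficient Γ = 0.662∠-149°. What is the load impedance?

Z_L = Z_0·(1 + Γ)/(1 − Γ) = 328·(0.433 − j0.341)/(1.57 + j0.341)

Z_L ≈ 71.6 − j86.9 Ω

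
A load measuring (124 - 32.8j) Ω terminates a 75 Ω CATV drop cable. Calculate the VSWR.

Γ = (Z_L − Z_0)/(Z_L + Z_0) = (49 − j32.8)/(199 − j32.8)
|Γ| = 59/202 = 0.292
VSWR = (1 + |Γ|)/(1 − |Γ|) = 1.29/0.708

VSWR ≈ 1.83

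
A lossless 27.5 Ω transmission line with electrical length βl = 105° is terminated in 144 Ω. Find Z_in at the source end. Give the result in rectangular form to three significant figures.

tan(βl) = tan(105°) = -3.73
Z_in = Z_0·(Z_L + jZ_0·tanβl)/(Z_0 + jZ_L·tanβl)
     = 27.5·(144 − j103)/(27.5 − j537)

Z_in ≈ 5.61 + j7.08 Ω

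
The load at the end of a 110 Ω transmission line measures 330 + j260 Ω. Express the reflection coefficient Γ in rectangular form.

Γ = (Z_L − Z_0)/(Z_L + Z_0) = (220 + j260)/(440 + j260)

Γ ≈ 0.629 + j0.219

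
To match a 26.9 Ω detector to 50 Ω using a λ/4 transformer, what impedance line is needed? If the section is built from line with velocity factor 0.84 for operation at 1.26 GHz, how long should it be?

Z_qwt ≈ 36.7 Ω; length ≈ 5 cm

Z_qwt = √(Z_0·R_L) = √(50 × 26.9) = √1345
λ = 0.84·c/f = 0.2 m, so l = λ/4 = 0.05 m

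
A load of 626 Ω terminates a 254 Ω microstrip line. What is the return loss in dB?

RL ≈ 7.48 dB

Γ = (626 − 254)/(626 + 254) = 0.423
RL = −20·log₁₀|Γ| = −20·log₁₀(0.423)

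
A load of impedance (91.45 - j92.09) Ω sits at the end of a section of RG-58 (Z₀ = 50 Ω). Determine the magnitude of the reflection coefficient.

|Γ| ≈ 0.598

Γ = (Z_L − Z_0)/(Z_L + Z_0) = (41.45 − j92.09)/(141.4 − j92.09)
|Γ| = 101/169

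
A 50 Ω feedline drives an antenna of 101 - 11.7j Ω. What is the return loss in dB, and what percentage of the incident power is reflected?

Γ = (51 − j11.7)/(151 − j11.7), |Γ| = 0.345
RL = −20·log₁₀(0.345) = 9.23 dB
P_refl/P_inc = |Γ|² = 0.119

RL ≈ 9.23 dB; 11.9% of incident power reflected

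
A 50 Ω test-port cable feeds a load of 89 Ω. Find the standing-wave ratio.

VSWR ≈ 1.78

For a purely resistive load, VSWR = R_L/Z_0 or Z_0/R_L (whichever > 1) = 89/50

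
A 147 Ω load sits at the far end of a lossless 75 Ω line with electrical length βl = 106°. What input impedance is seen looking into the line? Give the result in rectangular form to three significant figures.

tan(βl) = tan(106°) = -3.49
Z_in = Z_0·(Z_L + jZ_0·tanβl)/(Z_0 + jZ_L·tanβl)
     = 75·(147 − j262)/(75 − j513)

Z_in ≈ 40.5 + j15.6 Ω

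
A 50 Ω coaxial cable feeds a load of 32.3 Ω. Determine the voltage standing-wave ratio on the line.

Γ = (32.3 − 50)/(32.3 + 50) = -0.215
VSWR = (1 + 0.215)/(1 − 0.215)

VSWR ≈ 1.55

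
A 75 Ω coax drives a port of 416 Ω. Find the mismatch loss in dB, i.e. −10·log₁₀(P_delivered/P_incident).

Γ = (416 − 75)/(416 + 75) = 0.695
|Γ|² = 0.482, so P_del/P_inc = 1 − |Γ|² = 0.518
ML = −10·log₁₀(1 − |Γ|²)

mismatch loss ≈ 2.86 dB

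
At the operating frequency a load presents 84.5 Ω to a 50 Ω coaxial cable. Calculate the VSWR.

VSWR ≈ 1.69

For a purely resistive load, VSWR = R_L/Z_0 or Z_0/R_L (whichever > 1) = 84.5/50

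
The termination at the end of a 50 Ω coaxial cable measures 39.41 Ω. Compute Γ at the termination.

Γ = (Z_L − Z_0)/(Z_L + Z_0) = (39.41 − 50)/(39.41 + 50) = -10.59/89.41

Γ = -0.118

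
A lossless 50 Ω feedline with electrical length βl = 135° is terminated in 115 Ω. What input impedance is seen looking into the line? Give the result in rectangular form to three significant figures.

tan(βl) = tan(135°) = -1
Z_in = Z_0·(Z_L + jZ_0·tanβl)/(Z_0 + jZ_L·tanβl)
     = 50·(115 − j50)/(50 − j115)

Z_in ≈ 36.6 + j34.1 Ω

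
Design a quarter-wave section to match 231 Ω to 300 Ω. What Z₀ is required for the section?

Z_qwt ≈ 263 Ω

Z_qwt = √(Z_0·R_L) = √(300 × 231) = √69300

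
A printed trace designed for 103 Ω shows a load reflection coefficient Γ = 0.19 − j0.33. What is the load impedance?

Z_L = Z_0·(1 + Γ)/(1 − Γ) = 103·(1.19 − j0.33)/(0.81 + j0.33)

Z_L ≈ 115 − j88.9 Ω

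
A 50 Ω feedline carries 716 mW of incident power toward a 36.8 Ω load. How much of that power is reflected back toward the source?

P_reflected ≈ 16.6 mW

Γ = (36.8 − 50)/(36.8 + 50) = -0.152
|Γ|² = 0.0231
P_refl = |Γ|²·P_inc = 16.6 mW, P_del = (1 − |Γ|²)·P_inc = 699 mW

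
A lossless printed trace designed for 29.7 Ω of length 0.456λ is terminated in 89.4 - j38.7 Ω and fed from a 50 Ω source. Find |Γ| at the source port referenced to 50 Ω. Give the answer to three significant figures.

|Γ| ≈ 0.385

βl = 2π × 0.456 = 164°
tan(βl) = -0.284
Z_in = Z_0·(Z_L + jZ_0·tanβl)/(Z_0 + jZ_L·tanβl) = 85.7 + j41.4 Ω
Γ_s = (Z_in − Z_s)/(Z_in + Z_s) = (35.7 + j41.4)/(136 + j41.4), |Γ_s| = 0.385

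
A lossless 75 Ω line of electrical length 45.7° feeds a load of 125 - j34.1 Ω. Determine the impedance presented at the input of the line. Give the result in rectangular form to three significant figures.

Z_in ≈ 50.6 − j29.8 Ω

tan(βl) = tan(45.7°) = 1.02
Z_in = Z_0·(Z_L + jZ_0·tanβl)/(Z_0 + jZ_L·tanβl)
     = 75·(125 + j42.8)/(110 + j128)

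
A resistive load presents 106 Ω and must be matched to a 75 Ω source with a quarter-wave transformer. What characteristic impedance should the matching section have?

Z_qwt = √(Z_0·R_L) = √(75 × 106) = √7950

Z_qwt ≈ 89.2 Ω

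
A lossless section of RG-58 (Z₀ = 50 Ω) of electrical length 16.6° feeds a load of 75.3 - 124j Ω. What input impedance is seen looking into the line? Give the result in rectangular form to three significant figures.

Z_in ≈ 25.4 − j69.3 Ω

tan(βl) = tan(16.6°) = 0.298
Z_in = Z_0·(Z_L + jZ_0·tanβl)/(Z_0 + jZ_L·tanβl)
     = 50·(75.3 − j109)/(87 + j22.4)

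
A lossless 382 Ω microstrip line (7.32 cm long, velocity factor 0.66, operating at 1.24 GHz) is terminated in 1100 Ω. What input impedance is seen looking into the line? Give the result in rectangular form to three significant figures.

Z_in ≈ 740 + j468 Ω

λ = v/f = 0.66·c / 1.24 GHz = 0.16 m
βl = 2π·l/λ = 2π × 0.458 = 165°
tan(βl) = tan(165°) = -0.267
Z_in = Z_0·(Z_L + jZ_0·tanβl)/(Z_0 + jZ_L·tanβl)
     = 382·(1100 − j102)/(382 − j294)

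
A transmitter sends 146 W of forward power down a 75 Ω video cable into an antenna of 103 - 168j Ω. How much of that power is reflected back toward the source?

P_reflected ≈ 70.7 W

|Γ| = |(28 − j168)/(178 − j168)| = 0.696
|Γ|² = 0.484
P_refl = |Γ|²·P_inc = 70.7 W, P_del = (1 − |Γ|²)·P_inc = 75.3 W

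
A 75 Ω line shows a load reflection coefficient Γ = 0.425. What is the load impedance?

Z_L = Z_0·(1 + Γ)/(1 − Γ) = 75·(1.43)/(0.575)

Z_L ≈ 186 Ω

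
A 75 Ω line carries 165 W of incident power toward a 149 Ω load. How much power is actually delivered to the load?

Γ = (149 − 75)/(149 + 75) = 0.33
|Γ|² = 0.109
P_refl = |Γ|²·P_inc = 18 W, P_del = (1 − |Γ|²)·P_inc = 147 W

P_delivered ≈ 147 W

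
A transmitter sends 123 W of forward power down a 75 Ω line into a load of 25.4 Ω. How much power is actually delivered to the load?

P_delivered ≈ 93 W

Γ = (25.4 − 75)/(25.4 + 75) = -0.494
|Γ|² = 0.244
P_refl = |Γ|²·P_inc = 30 W, P_del = (1 − |Γ|²)·P_inc = 93 W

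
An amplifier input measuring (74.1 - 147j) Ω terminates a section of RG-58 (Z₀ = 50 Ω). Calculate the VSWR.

Γ = (Z_L − Z_0)/(Z_L + Z_0) = (24.1 − j147)/(124.1 − j147)
|Γ| = 149/192 = 0.774
VSWR = (1 + |Γ|)/(1 − |Γ|) = 1.77/0.226

VSWR ≈ 7.86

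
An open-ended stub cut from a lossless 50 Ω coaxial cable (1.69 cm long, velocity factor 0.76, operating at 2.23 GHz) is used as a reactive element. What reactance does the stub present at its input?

X_in ≈ -29.4 Ω (capacitive)

λ = v/f = 0.76·c / 2.23 GHz = 0.102 m
βl = 2π·l/λ = 2π × 0.165 = 59.5°
tan(βl) = 1.7
For an open-ended stub, Z_in = −jZ_0·cot(βl) = −jZ_0/tan(βl)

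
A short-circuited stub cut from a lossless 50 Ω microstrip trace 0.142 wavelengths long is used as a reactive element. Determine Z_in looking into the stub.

Z_in ≈ +j62 Ω

βl = 2π × 0.142 = 51.1°
tan(βl) = 1.24
For a short-circuited stub, Z_in = jZ_0·tan(βl)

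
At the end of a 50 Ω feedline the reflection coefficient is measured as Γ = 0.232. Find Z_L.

Z_L ≈ 80.2 Ω

Z_L = Z_0·(1 + Γ)/(1 − Γ) = 50·(1.23)/(0.768)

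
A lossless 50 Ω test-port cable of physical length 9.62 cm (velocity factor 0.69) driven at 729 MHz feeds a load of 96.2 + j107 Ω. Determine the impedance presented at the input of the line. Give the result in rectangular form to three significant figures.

λ = v/f = 0.69·c / 729 MHz = 0.284 m
βl = 2π·l/λ = 2π × 0.339 = 122°
tan(βl) = tan(122°) = -1.6
Z_in = Z_0·(Z_L + jZ_0·tanβl)/(Z_0 + jZ_L·tanβl)
     = 50·(96.2 + j26.9)/(221 − j154)

Z_in ≈ 11.8 + j14.3 Ω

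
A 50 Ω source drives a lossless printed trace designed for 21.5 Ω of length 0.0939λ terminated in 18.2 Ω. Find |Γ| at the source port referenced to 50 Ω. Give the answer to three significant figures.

|Γ| ≈ 0.431

βl = 2π × 0.0939 = 33.8°
tan(βl) = 0.67
Z_in = Z_0·(Z_L + jZ_0·tanβl)/(Z_0 + jZ_L·tanβl) = 20 + j3.09 Ω
Γ_s = (Z_in − Z_s)/(Z_in + Z_s) = (-30 + j3.09)/(70 + j3.09), |Γ_s| = 0.431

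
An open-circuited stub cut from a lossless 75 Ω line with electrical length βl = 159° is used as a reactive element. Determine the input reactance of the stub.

tan(βl) = -0.384
For an open-circuited stub, Z_in = −jZ_0·cot(βl) = −jZ_0/tan(βl)

X_in ≈ 195 Ω (inductive)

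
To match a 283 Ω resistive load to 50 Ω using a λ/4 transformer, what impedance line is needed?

Z_qwt ≈ 119 Ω

Z_qwt = √(Z_0·R_L) = √(50 × 283) = √14150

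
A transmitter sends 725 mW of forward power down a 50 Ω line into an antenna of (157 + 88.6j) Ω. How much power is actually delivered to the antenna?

|Γ| = |(107 + j88.6)/(207 + j88.6)| = 0.617
|Γ|² = 0.381
P_refl = |Γ|²·P_inc = 276 mW, P_del = (1 − |Γ|²)·P_inc = 449 mW

P_delivered ≈ 449 mW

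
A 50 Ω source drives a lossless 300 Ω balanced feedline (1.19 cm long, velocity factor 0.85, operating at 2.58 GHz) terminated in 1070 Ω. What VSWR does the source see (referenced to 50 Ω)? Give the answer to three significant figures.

VSWR ≈ 12.3

λ = v/f = 0.85·c / 2.58 GHz = 0.0988 m
βl = 2π·l/λ = 2π × 0.12 = 43.3°
tan(βl) = 0.944
Z_in = Z_0·(Z_L + jZ_0·tanβl)/(Z_0 + jZ_L·tanβl) = 164 − j269 Ω
Γ_s = (Z_in − Z_s)/(Z_in + Z_s) = (114 − j269)/(214 − j269), |Γ_s| = 0.85
VSWR = (1 + |Γ_s|)/(1 − |Γ_s|)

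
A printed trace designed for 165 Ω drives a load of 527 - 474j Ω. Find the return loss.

RL ≈ 2.96 dB

Γ = (362 − j474)/(692 − j474), |Γ| = 0.711
RL = −20·log₁₀|Γ| = −20·log₁₀(0.711)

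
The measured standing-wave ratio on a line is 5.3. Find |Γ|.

|Γ| = (S − 1)/(S + 1) = (5.3 − 1)/(5.3 + 1) = 4.3/6.3

|Γ| ≈ 0.683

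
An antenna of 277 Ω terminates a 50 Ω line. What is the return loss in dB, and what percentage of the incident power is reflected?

RL ≈ 3.17 dB; 48.2% of incident power reflected

Γ = (277 − 50)/(277 + 50) = 0.694
RL = −20·log₁₀(0.694) = 3.17 dB
P_refl/P_inc = |Γ|² = 0.482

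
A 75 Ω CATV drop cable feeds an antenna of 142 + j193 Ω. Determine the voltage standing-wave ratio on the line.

VSWR ≈ 5.74

Γ = (Z_L − Z_0)/(Z_L + Z_0) = (67 + j193)/(217 + j193)
|Γ| = 204/290 = 0.703
VSWR = (1 + |Γ|)/(1 − |Γ|) = 1.7/0.297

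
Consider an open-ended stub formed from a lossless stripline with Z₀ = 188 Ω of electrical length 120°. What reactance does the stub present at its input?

tan(βl) = -1.73
For an open-ended stub, Z_in = −jZ_0·cot(βl) = −jZ_0/tan(βl)

X_in ≈ 109 Ω (inductive)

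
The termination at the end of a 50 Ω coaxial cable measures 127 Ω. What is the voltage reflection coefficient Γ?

Γ = 0.435

Γ = (Z_L − Z_0)/(Z_L + Z_0) = (127 − 50)/(127 + 50) = 77/177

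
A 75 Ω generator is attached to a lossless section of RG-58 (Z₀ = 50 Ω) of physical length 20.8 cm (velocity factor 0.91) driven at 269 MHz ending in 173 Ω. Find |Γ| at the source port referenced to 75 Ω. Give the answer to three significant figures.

λ = v/f = 0.91·c / 269 MHz = 1.01 m
βl = 2π·l/λ = 2π × 0.205 = 73.8°
tan(βl) = 3.44
Z_in = Z_0·(Z_L + jZ_0·tanβl)/(Z_0 + jZ_L·tanβl) = 15.6 − j13.2 Ω
Γ_s = (Z_in − Z_s)/(Z_in + Z_s) = (-59.4 − j13.2)/(90.6 − j13.2), |Γ_s| = 0.665

|Γ| ≈ 0.665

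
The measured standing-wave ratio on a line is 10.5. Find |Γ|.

|Γ| = (S − 1)/(S + 1) = (10.5 − 1)/(10.5 + 1) = 9.5/11.5

|Γ| ≈ 0.826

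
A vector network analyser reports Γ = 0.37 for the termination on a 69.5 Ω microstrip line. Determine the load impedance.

Z_L ≈ 151 Ω

Z_L = Z_0·(1 + Γ)/(1 − Γ) = 69.5·(1.37)/(0.63)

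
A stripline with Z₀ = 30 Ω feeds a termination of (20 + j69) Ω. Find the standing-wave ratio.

Γ = (Z_L − Z_0)/(Z_L + Z_0) = (-10 + j69)/(50 + j69)
|Γ| = 69.7/85.2 = 0.818
VSWR = (1 + |Γ|)/(1 − |Γ|) = 1.82/0.182

VSWR ≈ 10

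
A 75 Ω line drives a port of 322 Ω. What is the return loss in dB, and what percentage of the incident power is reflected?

Γ = (322 − 75)/(322 + 75) = 0.622
RL = −20·log₁₀(0.622) = 4.12 dB
P_refl/P_inc = |Γ|² = 0.387

RL ≈ 4.12 dB; 38.7% of incident power reflected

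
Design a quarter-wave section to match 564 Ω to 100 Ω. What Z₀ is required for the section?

Z_qwt ≈ 237 Ω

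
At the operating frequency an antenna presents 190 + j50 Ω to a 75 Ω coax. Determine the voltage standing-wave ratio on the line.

VSWR ≈ 2.74

Γ = (Z_L − Z_0)/(Z_L + Z_0) = (115 + j50)/(265 + j50)
|Γ| = 125/270 = 0.465
VSWR = (1 + |Γ|)/(1 − |Γ|) = 1.47/0.535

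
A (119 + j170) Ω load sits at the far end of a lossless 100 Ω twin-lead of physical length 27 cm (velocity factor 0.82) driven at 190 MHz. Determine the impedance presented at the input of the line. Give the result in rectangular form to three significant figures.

λ = v/f = 0.82·c / 190 MHz = 1.29 m
βl = 2π·l/λ = 2π × 0.209 = 75.1°
tan(βl) = tan(75.1°) = 3.75
Z_in = Z_0·(Z_L + jZ_0·tanβl)/(Z_0 + jZ_L·tanβl)
     = 100·(119 + j545)/(-538 + j446)

Z_in ≈ 36.7 − j70.9 Ω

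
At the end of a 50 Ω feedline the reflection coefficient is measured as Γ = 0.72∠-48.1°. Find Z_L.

Z_L = Z_0·(1 + Γ)/(1 − Γ) = 50·(1.48 − j0.536)/(0.519 + j0.536)

Z_L ≈ 43.3 − j96.3 Ω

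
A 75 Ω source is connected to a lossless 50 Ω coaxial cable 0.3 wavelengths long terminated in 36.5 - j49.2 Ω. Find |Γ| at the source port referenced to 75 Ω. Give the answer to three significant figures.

|Γ| ≈ 0.493

βl = 2π × 0.3 = 108°
tan(βl) = -3.08
Z_in = Z_0·(Z_L + jZ_0·tanβl)/(Z_0 + jZ_L·tanβl) = 41.7 + j53.9 Ω
Γ_s = (Z_in − Z_s)/(Z_in + Z_s) = (-33.3 + j53.9)/(117 + j53.9), |Γ_s| = 0.493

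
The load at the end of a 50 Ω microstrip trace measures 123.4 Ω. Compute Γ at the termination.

Γ = (Z_L − Z_0)/(Z_L + Z_0) = (123.4 − 50)/(123.4 + 50) = 73.4/173.4

Γ = 0.423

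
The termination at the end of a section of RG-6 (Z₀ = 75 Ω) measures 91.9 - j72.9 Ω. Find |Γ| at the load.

Γ = (Z_L − Z_0)/(Z_L + Z_0) = (16.9 − j72.9)/(166.9 − j72.9)
|Γ| = 74.8/182

|Γ| ≈ 0.411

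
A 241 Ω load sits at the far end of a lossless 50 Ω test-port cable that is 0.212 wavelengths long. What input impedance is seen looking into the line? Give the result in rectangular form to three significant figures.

βl = 2π × 0.212 = 76.3°
tan(βl) = tan(76.3°) = 4.11
Z_in = Z_0·(Z_L + jZ_0·tanβl)/(Z_0 + jZ_L·tanβl)
     = 50·(241 + j205)/(50 + j990)

Z_in ≈ 11 − j11.6 Ω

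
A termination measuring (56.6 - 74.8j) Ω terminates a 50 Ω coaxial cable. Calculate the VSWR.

VSWR ≈ 3.72

Γ = (Z_L − Z_0)/(Z_L + Z_0) = (6.6 − j74.8)/(106.6 − j74.8)
|Γ| = 75.1/130 = 0.577
VSWR = (1 + |Γ|)/(1 − |Γ|) = 1.58/0.423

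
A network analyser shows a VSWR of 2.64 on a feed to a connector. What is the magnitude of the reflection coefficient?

|Γ| = (S − 1)/(S + 1) = (2.64 − 1)/(2.64 + 1) = 1.64/3.64

|Γ| ≈ 0.451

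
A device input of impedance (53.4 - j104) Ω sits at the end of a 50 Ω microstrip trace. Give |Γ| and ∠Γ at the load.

Γ = (Z_L − Z_0)/(Z_L + Z_0) = (3.4 − j104)/(103.4 − j104)
|Γ| = 104/147 = 0.71

Γ ≈ 0.71 ∠ -43°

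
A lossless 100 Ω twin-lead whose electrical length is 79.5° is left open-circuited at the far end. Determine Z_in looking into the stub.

Z_in ≈ −j18.5 Ω

tan(βl) = 5.4
For an open-circuited stub, Z_in = −jZ_0·cot(βl) = −jZ_0/tan(βl)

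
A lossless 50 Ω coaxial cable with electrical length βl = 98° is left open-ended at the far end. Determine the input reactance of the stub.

X_in ≈ 7.03 Ω (inductive)

tan(βl) = -7.12
For an open-ended stub, Z_in = −jZ_0·cot(βl) = −jZ_0/tan(βl)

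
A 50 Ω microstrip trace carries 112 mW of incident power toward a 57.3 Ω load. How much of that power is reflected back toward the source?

P_reflected ≈ 0.518 mW

Γ = (57.3 − 50)/(57.3 + 50) = 0.068
|Γ|² = 0.00463
P_refl = |Γ|²·P_inc = 0.518 mW, P_del = (1 − |Γ|²)·P_inc = 111 mW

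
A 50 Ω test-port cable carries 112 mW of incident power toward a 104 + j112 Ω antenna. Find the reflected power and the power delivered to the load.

P_reflected ≈ 47.8 mW; P_delivered ≈ 64.2 mW

|Γ| = |(54 + j112)/(154 + j112)| = 0.653
|Γ|² = 0.426
P_refl = |Γ|²·P_inc = 47.8 mW, P_del = (1 − |Γ|²)·P_inc = 64.2 mW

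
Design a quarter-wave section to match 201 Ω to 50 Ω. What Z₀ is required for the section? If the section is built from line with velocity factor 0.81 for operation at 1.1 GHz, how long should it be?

Z_qwt = √(Z_0·R_L) = √(50 × 201) = √10050
λ = 0.81·c/f = 0.221 m, so l = λ/4 = 0.0552 m

Z_qwt ≈ 100 Ω; length ≈ 5.52 cm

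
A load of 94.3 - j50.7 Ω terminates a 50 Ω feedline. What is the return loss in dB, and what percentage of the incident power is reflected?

Γ = (44.3 − j50.7)/(144.3 − j50.7), |Γ| = 0.44
RL = −20·log₁₀(0.44) = 7.13 dB
P_refl/P_inc = |Γ|² = 0.194

RL ≈ 7.13 dB; 19.4% of incident power reflected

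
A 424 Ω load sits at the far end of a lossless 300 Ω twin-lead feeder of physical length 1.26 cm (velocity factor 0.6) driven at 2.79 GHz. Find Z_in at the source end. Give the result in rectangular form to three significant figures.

λ = v/f = 0.6·c / 2.79 GHz = 0.0645 m
βl = 2π·l/λ = 2π × 0.195 = 70.3°
tan(βl) = tan(70.3°) = 2.79
Z_in = Z_0·(Z_L + jZ_0·tanβl)/(Z_0 + jZ_L·tanβl)
     = 300·(424 + j838)/(300 + j1180)

Z_in ≈ 225 − j50.4 Ω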